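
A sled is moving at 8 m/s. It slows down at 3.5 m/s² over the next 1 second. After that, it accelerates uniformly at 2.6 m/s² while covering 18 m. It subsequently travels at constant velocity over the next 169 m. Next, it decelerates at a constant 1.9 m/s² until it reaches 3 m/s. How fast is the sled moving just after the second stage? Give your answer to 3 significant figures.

10.7 m/s

Phase 1 (decelerating): v₀ = 8.00 m/s, a = -3.5 m/s².
v = v₀ + at = 8.00 + (-3.5)(1) = 4.50 m/s
Δx = v₀t + ½at² = 8.00·1 + 0.5·-3.5·1² = 6.25 m

Phase 2 (accelerating): v₀ = 4.50 m/s, a = 2.6 m/s².
v² = v₀² + 2aΔx = 4.50² + 2·2.6·18 = 114 → v = 10.7 m/s
t = (v − v₀)/a = (10.7 − 4.50)/2.6 = 2.37 s
Speed at end of phase 2 = 10.7 m/s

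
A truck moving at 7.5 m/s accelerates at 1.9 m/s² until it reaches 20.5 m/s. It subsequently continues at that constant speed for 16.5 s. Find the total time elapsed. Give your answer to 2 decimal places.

23.34 s

Phase 1 (accelerating): v₀ = 7.50 m/s, a = 1.9 m/s².
v = v₀ + at → t = (20.5 − 7.50) / 1.9 = 6.84 s
v² = v₀² + 2aΔx → Δx = (20.5² − 7.50²)/(2·1.9) = 95.8 m

Phase 2 (constant speed): v₀ = 20.5 m/s, a = 0 m/s².
v = v₀ + at = 20.5 + (0)(16.5) = 20.5 m/s
Δx = v₀t + ½at² = 20.5·16.5 + 0.5·0·16.5² = 338 m
Total time = 6.84 + 16.5 = 23.3 s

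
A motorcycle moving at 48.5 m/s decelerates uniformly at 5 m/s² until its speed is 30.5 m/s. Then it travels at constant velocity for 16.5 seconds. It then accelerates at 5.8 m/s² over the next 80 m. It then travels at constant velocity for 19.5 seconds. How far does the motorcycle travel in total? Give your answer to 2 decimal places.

Phase 1 (decelerating): v₀ = 48.5 m/s, a = -5 m/s².
v = v₀ + at → t = (30.5 − 48.5) / -5 = 3.60 s
v² = v₀² + 2aΔx → Δx = (30.5² − 48.5²)/(2·-5) = 142 m

Phase 2 (constant speed): v₀ = 30.5 m/s, a = 0 m/s².
v = v₀ + at = 30.5 + (0)(16.5) = 30.5 m/s
Δx = v₀t + ½at² = 30.5·16.5 + 0.5·0·16.5² = 503 m

Phase 3 (accelerating): v₀ = 30.5 m/s, a = 5.8 m/s².
v² = v₀² + 2aΔx = 30.5² + 2·5.8·80 = 1860 → v = 43.1 m/s
t = (v − v₀)/a = (43.1 − 30.5)/5.8 = 2.17 s

Phase 4 (constant speed): v₀ = 43.1 m/s, a = 0 m/s².
v = v₀ + at = 43.1 + (0)(19.5) = 43.1 m/s
Δx = v₀t + ½at² = 43.1·19.5 + 0.5·0·19.5² = 841 m
Total distance = 142 + 503 + 80.0 + 841 = 1570 m

1566.04 m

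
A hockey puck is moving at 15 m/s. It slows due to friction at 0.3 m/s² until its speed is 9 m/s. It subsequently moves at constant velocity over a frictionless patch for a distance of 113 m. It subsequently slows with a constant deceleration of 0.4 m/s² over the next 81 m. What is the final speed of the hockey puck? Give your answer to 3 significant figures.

Phase 1 (decelerating): v₀ = 15.0 m/s, a = -0.3 m/s².
v = v₀ + at → t = (9 − 15.0) / -0.3 = 20.0 s
v² = v₀² + 2aΔx → Δx = (9² − 15.0²)/(2·-0.3) = 240 m

Phase 2 (constant speed): v₀ = 9.00 m/s, a = 0 m/s².
Constant speed: t = d/v = 113/9.00 = 12.6 s

Phase 3 (decelerating): v₀ = 9.00 m/s, a = -0.4 m/s².
v² = v₀² + 2aΔx = 9.00² + 2·-0.4·81 = 16.2 → v = 4.02 m/s
t = (v − v₀)/a = (4.02 − 9.00)/-0.4 = 12.4 s
Final speed = 4.02 m/s

4.02 m/s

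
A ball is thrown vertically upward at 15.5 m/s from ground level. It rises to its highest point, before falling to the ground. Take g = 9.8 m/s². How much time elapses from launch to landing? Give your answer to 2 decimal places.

Phase 1 (rising): v₀ = 15.5 m/s, a = -9.8 m/s².
v = v₀ + at → t = (0 − 15.5) / -9.8 = 1.58 s
v² = v₀² + 2aΔx → Δx = (0² − 15.5²)/(2·-9.8) = 12.3 m

Phase 2 (falling): v₀ = 0 m/s, a = -9.8 m/s².
Falls 12.3 m from rest: t = √(2·12.3/9.8) = 1.58 s; v = g·t = 15.5 m/s.
Total time = 1.58 + 1.58 = 3.16 s

3.16 s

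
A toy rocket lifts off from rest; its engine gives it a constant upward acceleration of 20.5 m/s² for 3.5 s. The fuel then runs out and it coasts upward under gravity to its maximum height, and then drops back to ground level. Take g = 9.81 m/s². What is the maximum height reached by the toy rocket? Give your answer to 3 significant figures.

Phase 1 (powered ascent): v₀ = 0 m/s, a = 20.5 m/s².
v = v₀ + at = 0 + (20.5)(3.5) = 71.8 m/s
Δx = v₀t + ½at² = 0·3.5 + 0.5·20.5·3.5² = 126 m

Phase 2 (coasting upward): v₀ = 71.8 m/s, a = -9.81 m/s².
v = v₀ + at → t = (0 − 71.8) / -9.81 = 7.31 s
v² = v₀² + 2aΔx → Δx = (0² − 71.8²)/(2·-9.81) = 262 m
Maximum height = 126 + 262 = 388 m

388 m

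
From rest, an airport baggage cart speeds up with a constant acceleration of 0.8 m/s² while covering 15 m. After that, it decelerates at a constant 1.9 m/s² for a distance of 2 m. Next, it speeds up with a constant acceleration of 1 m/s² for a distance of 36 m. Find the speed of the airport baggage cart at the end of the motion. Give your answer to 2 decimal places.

Phase 1 (accelerating): v₀ = 0 m/s, a = 0.8 m/s².
v² = v₀² + 2aΔx = 0² + 2·0.8·15 = 24.0 → v = 4.90 m/s
t = (v − v₀)/a = (4.90 − 0)/0.8 = 6.12 s

Phase 2 (decelerating): v₀ = 4.90 m/s, a = -1.9 m/s².
v² = v₀² + 2aΔx = 4.90² + 2·-1.9·2 = 16.4 → v = 4.05 m/s
t = (v − v₀)/a = (4.05 − 4.90)/-1.9 = 0.447 s

Phase 3 (accelerating): v₀ = 4.05 m/s, a = 1 m/s².
v² = v₀² + 2aΔx = 4.05² + 2·1·36 = 88.4 → v = 9.40 m/s
t = (v − v₀)/a = (9.40 − 4.05)/1 = 5.35 s
Final speed = 9.40 m/s

9.40 m/s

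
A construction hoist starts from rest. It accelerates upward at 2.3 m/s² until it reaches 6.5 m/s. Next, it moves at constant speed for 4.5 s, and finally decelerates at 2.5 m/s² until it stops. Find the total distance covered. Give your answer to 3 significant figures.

46.9 m

Phase 1 (accelerating): v₀ = 0 m/s, a = 2.3 m/s².
v = v₀ + at → t = (6.5 − 0) / 2.3 = 2.83 s
v² = v₀² + 2aΔx → Δx = (6.5² − 0²)/(2·2.3) = 9.18 m

Phase 2 (constant speed): v₀ = 6.50 m/s, a = 0 m/s².
v = v₀ + at = 6.50 + (0)(4.5) = 6.50 m/s
Δx = v₀t + ½at² = 6.50·4.5 + 0.5·0·4.5² = 29.2 m

Phase 3 (decelerating): v₀ = 6.50 m/s, a = -2.5 m/s².
v = v₀ + at → t = (0 − 6.50) / -2.5 = 2.60 s
v² = v₀² + 2aΔx → Δx = (0² − 6.50²)/(2·-2.5) = 8.45 m
Total distance = 9.18 + 29.2 + 8.45 = 46.9 m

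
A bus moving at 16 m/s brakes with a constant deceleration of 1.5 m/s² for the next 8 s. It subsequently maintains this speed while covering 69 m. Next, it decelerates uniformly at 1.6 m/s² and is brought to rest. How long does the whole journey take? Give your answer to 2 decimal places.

27.75 s

Phase 1 (decelerating): v₀ = 16.0 m/s, a = -1.5 m/s².
v = v₀ + at = 16.0 + (-1.5)(8) = 4.00 m/s
Δx = v₀t + ½at² = 16.0·8 + 0.5·-1.5·8² = 80.0 m

Phase 2 (constant speed): v₀ = 4.00 m/s, a = 0 m/s².
Constant speed: t = d/v = 69/4.00 = 17.2 s

Phase 3 (decelerating): v₀ = 4.00 m/s, a = -1.6 m/s².
v = v₀ + at → t = (0 − 4.00) / -1.6 = 2.50 s
v² = v₀² + 2aΔx → Δx = (0² − 4.00²)/(2·-1.6) = 5.00 m
Total time = 8.00 + 17.2 + 2.50 = 27.8 s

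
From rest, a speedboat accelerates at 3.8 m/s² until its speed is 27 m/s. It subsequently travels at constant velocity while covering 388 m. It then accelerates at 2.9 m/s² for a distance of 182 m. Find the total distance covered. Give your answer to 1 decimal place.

665.9 m

Phase 1 (accelerating): v₀ = 0 m/s, a = 3.8 m/s².
v = v₀ + at → t = (27 − 0) / 3.8 = 7.11 s
v² = v₀² + 2aΔx → Δx = (27² − 0²)/(2·3.8) = 95.9 m

Phase 2 (constant speed): v₀ = 27.0 m/s, a = 0 m/s².
Constant speed: t = d/v = 388/27.0 = 14.4 s

Phase 3 (accelerating): v₀ = 27.0 m/s, a = 2.9 m/s².
v² = v₀² + 2aΔx = 27.0² + 2·2.9·182 = 1780 → v = 42.2 m/s
t = (v − v₀)/a = (42.2 − 27.0)/2.9 = 5.26 s
Total distance = 95.9 + 388 + 182 = 666 m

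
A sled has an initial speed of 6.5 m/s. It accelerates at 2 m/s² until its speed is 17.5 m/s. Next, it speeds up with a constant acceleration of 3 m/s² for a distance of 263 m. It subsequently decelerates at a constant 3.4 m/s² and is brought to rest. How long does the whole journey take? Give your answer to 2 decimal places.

26.90 s

Phase 1 (accelerating): v₀ = 6.50 m/s, a = 2 m/s².
v = v₀ + at → t = (17.5 − 6.50) / 2 = 5.50 s
v² = v₀² + 2aΔx → Δx = (17.5² − 6.50²)/(2·2) = 66.0 m

Phase 2 (accelerating): v₀ = 17.5 m/s, a = 3 m/s².
v² = v₀² + 2aΔx = 17.5² + 2·3·263 = 1880 → v = 43.4 m/s
t = (v − v₀)/a = (43.4 − 17.5)/3 = 8.64 s

Phase 3 (decelerating): v₀ = 43.4 m/s, a = -3.4 m/s².
v = v₀ + at → t = (0 − 43.4) / -3.4 = 12.8 s
v² = v₀² + 2aΔx → Δx = (0² − 43.4²)/(2·-3.4) = 277 m
Total time = 5.50 + 8.64 + 12.8 = 26.9 s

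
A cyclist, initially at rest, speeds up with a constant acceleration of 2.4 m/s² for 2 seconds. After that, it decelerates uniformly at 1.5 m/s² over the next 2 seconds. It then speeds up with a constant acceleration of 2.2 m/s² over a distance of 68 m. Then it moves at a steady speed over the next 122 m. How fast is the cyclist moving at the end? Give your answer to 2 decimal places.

Phase 1 (accelerating): v₀ = 0 m/s, a = 2.4 m/s².
v = v₀ + at = 0 + (2.4)(2) = 4.80 m/s
Δx = v₀t + ½at² = 0·2 + 0.5·2.4·2² = 4.80 m

Phase 2 (decelerating): v₀ = 4.80 m/s, a = -1.5 m/s².
v = v₀ + at = 4.80 + (-1.5)(2) = 1.80 m/s
Δx = v₀t + ½at² = 4.80·2 + 0.5·-1.5·2² = 6.60 m

Phase 3 (accelerating): v₀ = 1.80 m/s, a = 2.2 m/s².
v² = v₀² + 2aΔx = 1.80² + 2·2.2·68 = 302 → v = 17.4 m/s
t = (v − v₀)/a = (17.4 − 1.80)/2.2 = 7.09 s

Phase 4 (constant speed): v₀ = 17.4 m/s, a = 0 m/s².
Constant speed: t = d/v = 122/17.4 = 7.02 s
Final speed = 17.4 m/s

17.39 m/s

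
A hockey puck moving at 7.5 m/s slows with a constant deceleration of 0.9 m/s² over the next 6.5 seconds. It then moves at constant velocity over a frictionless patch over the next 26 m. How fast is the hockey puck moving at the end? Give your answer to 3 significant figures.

Phase 1 (decelerating): v₀ = 7.50 m/s, a = -0.9 m/s².
v = v₀ + at = 7.50 + (-0.9)(6.5) = 1.65 m/s
Δx = v₀t + ½at² = 7.50·6.5 + 0.5·-0.9·6.5² = 29.7 m

Phase 2 (constant speed): v₀ = 1.65 m/s, a = 0 m/s².
Constant speed: t = d/v = 26/1.65 = 15.8 s
Final speed = 1.65 m/s

1.65 m/s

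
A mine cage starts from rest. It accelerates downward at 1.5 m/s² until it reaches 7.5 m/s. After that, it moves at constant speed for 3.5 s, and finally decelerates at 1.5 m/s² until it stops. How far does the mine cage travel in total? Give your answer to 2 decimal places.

Phase 1 (accelerating): v₀ = 0 m/s, a = 1.5 m/s².
v = v₀ + at → t = (7.5 − 0) / 1.5 = 5.00 s
v² = v₀² + 2aΔx → Δx = (7.5² − 0²)/(2·1.5) = 18.8 m

Phase 2 (constant speed): v₀ = 7.50 m/s, a = 0 m/s².
v = v₀ + at = 7.50 + (0)(3.5) = 7.50 m/s
Δx = v₀t + ½at² = 7.50·3.5 + 0.5·0·3.5² = 26.2 m

Phase 3 (decelerating): v₀ = 7.50 m/s, a = -1.5 m/s².
v = v₀ + at → t = (0 − 7.50) / -1.5 = 5.00 s
v² = v₀² + 2aΔx → Δx = (0² − 7.50²)/(2·-1.5) = 18.8 m
Total distance = 18.8 + 26.2 + 18.8 = 63.8 m

63.75 m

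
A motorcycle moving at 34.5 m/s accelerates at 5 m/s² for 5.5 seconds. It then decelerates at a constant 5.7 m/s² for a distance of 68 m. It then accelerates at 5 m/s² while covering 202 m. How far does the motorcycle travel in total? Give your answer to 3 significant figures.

535 m

Phase 1 (accelerating): v₀ = 34.5 m/s, a = 5 m/s².
v = v₀ + at = 34.5 + (5)(5.5) = 62.0 m/s
Δx = v₀t + ½at² = 34.5·5.5 + 0.5·5·5.5² = 265 m

Phase 2 (decelerating): v₀ = 62.0 m/s, a = -5.7 m/s².
v² = v₀² + 2aΔx = 62.0² + 2·-5.7·68 = 3070 → v = 55.4 m/s
t = (v − v₀)/a = (55.4 − 62.0)/-5.7 = 1.16 s

Phase 3 (accelerating): v₀ = 55.4 m/s, a = 5 m/s².
v² = v₀² + 2aΔx = 55.4² + 2·5·202 = 5090 → v = 71.3 m/s
t = (v − v₀)/a = (71.3 − 55.4)/5 = 3.19 s
Total distance = 265 + 68.0 + 202 = 535 m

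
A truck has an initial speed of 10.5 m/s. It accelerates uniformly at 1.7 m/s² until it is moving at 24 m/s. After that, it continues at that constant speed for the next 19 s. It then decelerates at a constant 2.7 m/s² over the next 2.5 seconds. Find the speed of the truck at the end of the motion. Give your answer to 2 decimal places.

17.25 m/s

Phase 1 (accelerating): v₀ = 10.5 m/s, a = 1.7 m/s².
v = v₀ + at → t = (24 − 10.5) / 1.7 = 7.94 s
v² = v₀² + 2aΔx → Δx = (24² − 10.5²)/(2·1.7) = 137 m

Phase 2 (constant speed): v₀ = 24.0 m/s, a = 0 m/s².
v = v₀ + at = 24.0 + (0)(19) = 24.0 m/s
Δx = v₀t + ½at² = 24.0·19 + 0.5·0·19² = 456 m

Phase 3 (decelerating): v₀ = 24.0 m/s, a = -2.7 m/s².
v = v₀ + at = 24.0 + (-2.7)(2.5) = 17.2 m/s
Δx = v₀t + ½at² = 24.0·2.5 + 0.5·-2.7·2.5² = 51.6 m
Final speed = 17.2 m/s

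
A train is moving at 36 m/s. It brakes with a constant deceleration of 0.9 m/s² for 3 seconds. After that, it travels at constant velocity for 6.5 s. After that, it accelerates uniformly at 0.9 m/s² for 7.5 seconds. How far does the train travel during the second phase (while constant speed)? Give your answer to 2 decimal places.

Phase 1 (decelerating): v₀ = 36.0 m/s, a = -0.9 m/s².
v = v₀ + at = 36.0 + (-0.9)(3) = 33.3 m/s
Δx = v₀t + ½at² = 36.0·3 + 0.5·-0.9·3² = 104 m

Phase 2 (constant speed): v₀ = 33.3 m/s, a = 0 m/s².
v = v₀ + at = 33.3 + (0)(6.5) = 33.3 m/s
Δx = v₀t + ½at² = 33.3·6.5 + 0.5·0·6.5² = 216 m
Distance in phase 2 = 216 m

216.45 m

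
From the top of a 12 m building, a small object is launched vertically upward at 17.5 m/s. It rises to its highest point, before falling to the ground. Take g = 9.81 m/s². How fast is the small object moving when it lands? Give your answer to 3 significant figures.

23.3 m/s

Phase 1 (rising): v₀ = 17.5 m/s, a = -9.81 m/s².
v = v₀ + at → t = (0 − 17.5) / -9.81 = 1.78 s
v² = v₀² + 2aΔx → Δx = (0² − 17.5²)/(2·-9.81) = 15.6 m

Phase 2 (falling): v₀ = 0 m/s, a = -9.81 m/s².
Falls 27.6 m from rest: t = √(2·27.6/9.81) = 2.37 s; v = g·t = 23.3 m/s.
Final speed = 23.3 m/s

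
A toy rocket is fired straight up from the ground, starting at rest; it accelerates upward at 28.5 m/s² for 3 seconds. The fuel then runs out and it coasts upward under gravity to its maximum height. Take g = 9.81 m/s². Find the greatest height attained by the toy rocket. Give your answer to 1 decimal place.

500.8 m

Phase 1 (powered ascent): v₀ = 0 m/s, a = 28.5 m/s².
v = v₀ + at = 0 + (28.5)(3) = 85.5 m/s
Δx = v₀t + ½at² = 0·3 + 0.5·28.5·3² = 128 m

Phase 2 (coasting upward): v₀ = 85.5 m/s, a = -9.81 m/s².
v = v₀ + at → t = (0 − 85.5) / -9.81 = 8.72 s
v² = v₀² + 2aΔx → Δx = (0² − 85.5²)/(2·-9.81) = 373 m
Maximum height = 128 + 373 = 501 m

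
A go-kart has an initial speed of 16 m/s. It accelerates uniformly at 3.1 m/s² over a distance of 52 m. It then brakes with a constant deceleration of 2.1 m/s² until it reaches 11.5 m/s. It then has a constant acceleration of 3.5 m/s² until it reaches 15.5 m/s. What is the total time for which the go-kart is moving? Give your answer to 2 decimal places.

9.72 s

Phase 1 (accelerating): v₀ = 16.0 m/s, a = 3.1 m/s².
v² = v₀² + 2aΔx = 16.0² + 2·3.1·52 = 578 → v = 24.0 m/s
t = (v − v₀)/a = (24.0 − 16.0)/3.1 = 2.60 s

Phase 2 (decelerating): v₀ = 24.0 m/s, a = -2.1 m/s².
v = v₀ + at → t = (11.5 − 24.0) / -2.1 = 5.98 s
v² = v₀² + 2aΔx → Δx = (11.5² − 24.0²)/(2·-2.1) = 106 m

Phase 3 (accelerating): v₀ = 11.5 m/s, a = 3.5 m/s².
v = v₀ + at → t = (15.5 − 11.5) / 3.5 = 1.14 s
v² = v₀² + 2aΔx → Δx = (15.5² − 11.5²)/(2·3.5) = 15.4 m
Total time = 2.60 + 5.98 + 1.14 = 9.72 s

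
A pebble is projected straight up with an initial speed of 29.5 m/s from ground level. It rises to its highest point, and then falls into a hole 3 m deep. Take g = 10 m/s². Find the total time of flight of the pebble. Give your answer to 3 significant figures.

Phase 1 (rising): v₀ = 29.5 m/s, a = -10 m/s².
v = v₀ + at → t = (0 − 29.5) / -10 = 2.95 s
v² = v₀² + 2aΔx → Δx = (0² − 29.5²)/(2·-10) = 43.5 m

Phase 2 (falling): v₀ = 0 m/s, a = -10 m/s².
Falls 46.5 m from rest: t = √(2·46.5/10) = 3.05 s; v = g·t = 30.5 m/s.
Total time = 2.95 + 3.05 = 6.00 s

6.00 s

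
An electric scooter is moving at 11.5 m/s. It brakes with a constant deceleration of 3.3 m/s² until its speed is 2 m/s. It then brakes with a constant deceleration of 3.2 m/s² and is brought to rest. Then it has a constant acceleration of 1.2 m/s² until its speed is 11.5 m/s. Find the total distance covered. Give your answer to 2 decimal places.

Phase 1 (decelerating): v₀ = 11.5 m/s, a = -3.3 m/s².
v = v₀ + at → t = (2 − 11.5) / -3.3 = 2.88 s
v² = v₀² + 2aΔx → Δx = (2² − 11.5²)/(2·-3.3) = 19.4 m

Phase 2 (decelerating): v₀ = 2.00 m/s, a = -3.2 m/s².
v = v₀ + at → t = (0 − 2.00) / -3.2 = 0.625 s
v² = v₀² + 2aΔx → Δx = (0² − 2.00²)/(2·-3.2) = 0.625 m

Phase 3 (accelerating): v₀ = 0 m/s, a = 1.2 m/s².
v = v₀ + at → t = (11.5 − 0) / 1.2 = 9.58 s
v² = v₀² + 2aΔx → Δx = (11.5² − 0²)/(2·1.2) = 55.1 m
Total distance = 19.4 + 0.625 + 55.1 = 75.2 m

75.16 m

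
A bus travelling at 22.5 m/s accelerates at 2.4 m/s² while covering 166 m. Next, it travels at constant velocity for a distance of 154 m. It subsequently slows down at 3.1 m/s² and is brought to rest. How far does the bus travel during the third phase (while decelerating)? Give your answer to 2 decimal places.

210.17 m

Phase 1 (accelerating): v₀ = 22.5 m/s, a = 2.4 m/s².
v² = v₀² + 2aΔx = 22.5² + 2·2.4·166 = 1300 → v = 36.1 m/s
t = (v − v₀)/a = (36.1 − 22.5)/2.4 = 5.67 s

Phase 2 (constant speed): v₀ = 36.1 m/s, a = 0 m/s².
Constant speed: t = d/v = 154/36.1 = 4.27 s

Phase 3 (decelerating): v₀ = 36.1 m/s, a = -3.1 m/s².
v = v₀ + at → t = (0 − 36.1) / -3.1 = 11.6 s
v² = v₀² + 2aΔx → Δx = (0² − 36.1²)/(2·-3.1) = 210 m
Distance in phase 3 = 210 m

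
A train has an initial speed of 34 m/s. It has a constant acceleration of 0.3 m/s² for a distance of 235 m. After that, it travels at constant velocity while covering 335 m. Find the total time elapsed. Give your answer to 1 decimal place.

Phase 1 (accelerating): v₀ = 34.0 m/s, a = 0.3 m/s².
v² = v₀² + 2aΔx = 34.0² + 2·0.3·235 = 1300 → v = 36.0 m/s
t = (v − v₀)/a = (36.0 − 34.0)/0.3 = 6.71 s

Phase 2 (constant speed): v₀ = 36.0 m/s, a = 0 m/s².
Constant speed: t = d/v = 335/36.0 = 9.30 s
Total time = 6.71 + 9.30 = 16.0 s

16.0 s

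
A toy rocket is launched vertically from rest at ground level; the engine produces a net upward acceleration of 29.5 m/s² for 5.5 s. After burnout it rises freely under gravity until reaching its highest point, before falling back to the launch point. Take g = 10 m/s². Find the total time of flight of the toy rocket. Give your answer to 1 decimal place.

40.5 s

Phase 1 (powered ascent): v₀ = 0 m/s, a = 29.5 m/s².
v = v₀ + at = 0 + (29.5)(5.5) = 162 m/s
Δx = v₀t + ½at² = 0·5.5 + 0.5·29.5·5.5² = 446 m

Phase 2 (coasting upward): v₀ = 162 m/s, a = -10 m/s².
v = v₀ + at → t = (0 − 162) / -10 = 16.2 s
v² = v₀² + 2aΔx → Δx = (0² − 162²)/(2·-10) = 1320 m

Phase 3 (free fall): v₀ = 0 m/s, a = -10 m/s².
Falls 1760 m from rest: t = √(2·1760/10) = 18.8 s; v = g·t = 188 m/s.
Total time = 5.50 + 16.2 + 18.8 = 40.5 s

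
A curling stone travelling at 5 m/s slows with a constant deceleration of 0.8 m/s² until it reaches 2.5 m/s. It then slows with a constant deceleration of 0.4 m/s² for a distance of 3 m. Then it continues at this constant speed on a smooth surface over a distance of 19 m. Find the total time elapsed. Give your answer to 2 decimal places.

Phase 1 (decelerating): v₀ = 5.00 m/s, a = -0.8 m/s².
v = v₀ + at → t = (2.5 − 5.00) / -0.8 = 3.12 s
v² = v₀² + 2aΔx → Δx = (2.5² − 5.00²)/(2·-0.8) = 11.7 m

Phase 2 (decelerating): v₀ = 2.50 m/s, a = -0.4 m/s².
v² = v₀² + 2aΔx = 2.50² + 2·-0.4·3 = 3.85 → v = 1.96 m/s
t = (v − v₀)/a = (1.96 − 2.50)/-0.4 = 1.34 s

Phase 3 (constant speed): v₀ = 1.96 m/s, a = 0 m/s².
Constant speed: t = d/v = 19/1.96 = 9.68 s
Total time = 3.12 + 1.34 + 9.68 = 14.2 s

14.15 s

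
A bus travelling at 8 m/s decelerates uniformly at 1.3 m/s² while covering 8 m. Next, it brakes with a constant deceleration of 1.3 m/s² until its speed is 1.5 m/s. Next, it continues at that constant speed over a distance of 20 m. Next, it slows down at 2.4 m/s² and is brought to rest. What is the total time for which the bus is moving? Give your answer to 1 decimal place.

Phase 1 (decelerating): v₀ = 8.00 m/s, a = -1.3 m/s².
v² = v₀² + 2aΔx = 8.00² + 2·-1.3·8 = 43.2 → v = 6.57 m/s
t = (v − v₀)/a = (6.57 − 8.00)/-1.3 = 1.10 s

Phase 2 (decelerating): v₀ = 6.57 m/s, a = -1.3 m/s².
v = v₀ + at → t = (1.5 − 6.57) / -1.3 = 3.90 s
v² = v₀² + 2aΔx → Δx = (1.5² − 6.57²)/(2·-1.3) = 15.8 m

Phase 3 (constant speed): v₀ = 1.50 m/s, a = 0 m/s².
Constant speed: t = d/v = 20/1.50 = 13.3 s

Phase 4 (decelerating): v₀ = 1.50 m/s, a = -2.4 m/s².
v = v₀ + at → t = (0 − 1.50) / -2.4 = 0.625 s
v² = v₀² + 2aΔx → Δx = (0² − 1.50²)/(2·-2.4) = 0.469 m
Total time = 1.10 + 3.90 + 13.3 + 0.625 = 19.0 s

19.0 s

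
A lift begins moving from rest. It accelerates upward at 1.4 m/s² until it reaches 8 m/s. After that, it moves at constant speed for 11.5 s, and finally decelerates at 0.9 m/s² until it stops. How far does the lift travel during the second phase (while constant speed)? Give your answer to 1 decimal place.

Phase 1 (accelerating): v₀ = 0 m/s, a = 1.4 m/s².
v = v₀ + at → t = (8 − 0) / 1.4 = 5.71 s
v² = v₀² + 2aΔx → Δx = (8² − 0²)/(2·1.4) = 22.9 m

Phase 2 (constant speed): v₀ = 8.00 m/s, a = 0 m/s².
v = v₀ + at = 8.00 + (0)(11.5) = 8.00 m/s
Δx = v₀t + ½at² = 8.00·11.5 + 0.5·0·11.5² = 92.0 m
Distance in phase 2 = 92.0 m

92.0 m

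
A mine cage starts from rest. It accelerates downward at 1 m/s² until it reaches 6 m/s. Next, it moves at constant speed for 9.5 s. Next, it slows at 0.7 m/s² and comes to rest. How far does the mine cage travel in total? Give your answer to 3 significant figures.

101 m

Phase 1 (accelerating): v₀ = 0 m/s, a = 1 m/s².
v = v₀ + at → t = (6 − 0) / 1 = 6.00 s
v² = v₀² + 2aΔx → Δx = (6² − 0²)/(2·1) = 18.0 m

Phase 2 (constant speed): v₀ = 6.00 m/s, a = 0 m/s².
v = v₀ + at = 6.00 + (0)(9.5) = 6.00 m/s
Δx = v₀t + ½at² = 6.00·9.5 + 0.5·0·9.5² = 57.0 m

Phase 3 (decelerating): v₀ = 6.00 m/s, a = -0.7 m/s².
v = v₀ + at → t = (0 − 6.00) / -0.7 = 8.57 s
v² = v₀² + 2aΔx → Δx = (0² − 6.00²)/(2·-0.7) = 25.7 m
Total distance = 18.0 + 57.0 + 25.7 = 101 m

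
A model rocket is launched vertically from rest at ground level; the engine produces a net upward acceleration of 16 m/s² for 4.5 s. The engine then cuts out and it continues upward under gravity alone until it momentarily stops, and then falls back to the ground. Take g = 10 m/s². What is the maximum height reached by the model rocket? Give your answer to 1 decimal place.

421.2 m

Phase 1 (powered ascent): v₀ = 0 m/s, a = 16 m/s².
v = v₀ + at = 0 + (16)(4.5) = 72.0 m/s
Δx = v₀t + ½at² = 0·4.5 + 0.5·16·4.5² = 162 m

Phase 2 (coasting upward): v₀ = 72.0 m/s, a = -10 m/s².
v = v₀ + at → t = (0 − 72.0) / -10 = 7.20 s
v² = v₀² + 2aΔx → Δx = (0² − 72.0²)/(2·-10) = 259 m
Maximum height = 162 + 259 = 421 m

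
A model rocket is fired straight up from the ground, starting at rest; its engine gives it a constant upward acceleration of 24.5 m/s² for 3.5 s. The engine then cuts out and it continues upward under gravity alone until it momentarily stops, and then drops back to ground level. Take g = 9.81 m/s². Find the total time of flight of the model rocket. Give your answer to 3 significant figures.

22.6 s

Phase 1 (powered ascent): v₀ = 0 m/s, a = 24.5 m/s².
v = v₀ + at = 0 + (24.5)(3.5) = 85.8 m/s
Δx = v₀t + ½at² = 0·3.5 + 0.5·24.5·3.5² = 150 m

Phase 2 (coasting upward): v₀ = 85.8 m/s, a = -9.81 m/s².
v = v₀ + at → t = (0 − 85.8) / -9.81 = 8.74 s
v² = v₀² + 2aΔx → Δx = (0² − 85.8²)/(2·-9.81) = 375 m

Phase 3 (free fall): v₀ = 0 m/s, a = -9.81 m/s².
Falls 525 m from rest: t = √(2·525/9.81) = 10.3 s; v = g·t = 101 m/s.
Total time = 3.50 + 8.74 + 10.3 = 22.6 s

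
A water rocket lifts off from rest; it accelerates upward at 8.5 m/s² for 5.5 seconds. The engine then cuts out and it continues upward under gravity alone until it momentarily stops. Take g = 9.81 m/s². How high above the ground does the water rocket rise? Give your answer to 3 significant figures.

Phase 1 (powered ascent): v₀ = 0 m/s, a = 8.5 m/s².
v = v₀ + at = 0 + (8.5)(5.5) = 46.8 m/s
Δx = v₀t + ½at² = 0·5.5 + 0.5·8.5·5.5² = 129 m

Phase 2 (coasting upward): v₀ = 46.8 m/s, a = -9.81 m/s².
v = v₀ + at → t = (0 − 46.8) / -9.81 = 4.77 s
v² = v₀² + 2aΔx → Δx = (0² − 46.8²)/(2·-9.81) = 111 m
Maximum height = 129 + 111 = 240 m

240 m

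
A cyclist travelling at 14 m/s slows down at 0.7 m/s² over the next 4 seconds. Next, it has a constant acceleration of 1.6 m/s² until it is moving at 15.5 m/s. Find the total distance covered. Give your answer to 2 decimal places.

Phase 1 (decelerating): v₀ = 14.0 m/s, a = -0.7 m/s².
v = v₀ + at = 14.0 + (-0.7)(4) = 11.2 m/s
Δx = v₀t + ½at² = 14.0·4 + 0.5·-0.7·4² = 50.4 m

Phase 2 (accelerating): v₀ = 11.2 m/s, a = 1.6 m/s².
v = v₀ + at → t = (15.5 − 11.2) / 1.6 = 2.69 s
v² = v₀² + 2aΔx → Δx = (15.5² − 11.2²)/(2·1.6) = 35.9 m
Total distance = 50.4 + 35.9 = 86.3 m

86.28 m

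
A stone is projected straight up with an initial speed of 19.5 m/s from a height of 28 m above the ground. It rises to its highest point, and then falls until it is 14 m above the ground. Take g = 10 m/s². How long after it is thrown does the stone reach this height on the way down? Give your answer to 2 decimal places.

Phase 1 (rising): v₀ = 19.5 m/s, a = -10 m/s².
v = v₀ + at → t = (0 − 19.5) / -10 = 1.95 s
v² = v₀² + 2aΔx → Δx = (0² − 19.5²)/(2·-10) = 19.0 m

Phase 2 (falling): v₀ = 0 m/s, a = -10 m/s².
Falls 33.0 m from rest: t = √(2·33.0/10) = 2.57 s; v = g·t = 25.7 m/s.
Total time = 1.95 + 2.57 = 4.52 s

4.52 s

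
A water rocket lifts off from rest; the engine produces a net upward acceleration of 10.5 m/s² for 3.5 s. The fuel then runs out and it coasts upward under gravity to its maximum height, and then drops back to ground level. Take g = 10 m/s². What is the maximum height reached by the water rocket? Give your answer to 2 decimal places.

131.84 m

Phase 1 (powered ascent): v₀ = 0 m/s, a = 10.5 m/s².
v = v₀ + at = 0 + (10.5)(3.5) = 36.8 m/s
Δx = v₀t + ½at² = 0·3.5 + 0.5·10.5·3.5² = 64.3 m

Phase 2 (coasting upward): v₀ = 36.8 m/s, a = -10 m/s².
v = v₀ + at → t = (0 − 36.8) / -10 = 3.67 s
v² = v₀² + 2aΔx → Δx = (0² − 36.8²)/(2·-10) = 67.5 m
Maximum height = 64.3 + 67.5 = 132 m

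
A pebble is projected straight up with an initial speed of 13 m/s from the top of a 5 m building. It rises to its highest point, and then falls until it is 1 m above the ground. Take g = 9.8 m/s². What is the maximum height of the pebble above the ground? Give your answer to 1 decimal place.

13.6 m

Phase 1 (rising): v₀ = 13.0 m/s, a = -9.8 m/s².
v = v₀ + at → t = (0 − 13.0) / -9.8 = 1.33 s
v² = v₀² + 2aΔx → Δx = (0² − 13.0²)/(2·-9.8) = 8.62 m
Maximum height = 5 + 8.62 = 13.6 m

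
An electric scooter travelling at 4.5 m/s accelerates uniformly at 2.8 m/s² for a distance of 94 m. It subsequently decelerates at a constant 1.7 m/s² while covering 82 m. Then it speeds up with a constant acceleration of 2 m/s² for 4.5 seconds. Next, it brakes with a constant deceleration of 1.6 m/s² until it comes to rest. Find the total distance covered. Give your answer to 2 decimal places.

Phase 1 (accelerating): v₀ = 4.50 m/s, a = 2.8 m/s².
v² = v₀² + 2aΔx = 4.50² + 2·2.8·94 = 547 → v = 23.4 m/s
t = (v − v₀)/a = (23.4 − 4.50)/2.8 = 6.74 s

Phase 2 (decelerating): v₀ = 23.4 m/s, a = -1.7 m/s².
v² = v₀² + 2aΔx = 23.4² + 2·-1.7·82 = 268 → v = 16.4 m/s
t = (v − v₀)/a = (16.4 − 23.4)/-1.7 = 4.13 s

Phase 3 (accelerating): v₀ = 16.4 m/s, a = 2 m/s².
v = v₀ + at = 16.4 + (2)(4.5) = 25.4 m/s
Δx = v₀t + ½at² = 16.4·4.5 + 0.5·2·4.5² = 93.9 m

Phase 4 (decelerating): v₀ = 25.4 m/s, a = -1.6 m/s².
v = v₀ + at → t = (0 − 25.4) / -1.6 = 15.9 s
v² = v₀² + 2aΔx → Δx = (0² − 25.4²)/(2·-1.6) = 201 m
Total distance = 94.0 + 82.0 + 93.9 + 201 = 471 m

470.97 m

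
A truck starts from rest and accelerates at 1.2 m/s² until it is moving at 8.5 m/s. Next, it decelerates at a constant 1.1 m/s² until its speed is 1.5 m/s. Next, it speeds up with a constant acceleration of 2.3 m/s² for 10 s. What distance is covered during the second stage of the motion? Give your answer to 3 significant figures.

31.8 m

Phase 1 (accelerating): v₀ = 0 m/s, a = 1.2 m/s².
v = v₀ + at → t = (8.5 − 0) / 1.2 = 7.08 s
v² = v₀² + 2aΔx → Δx = (8.5² − 0²)/(2·1.2) = 30.1 m

Phase 2 (decelerating): v₀ = 8.50 m/s, a = -1.1 m/s².
v = v₀ + at → t = (1.5 − 8.50) / -1.1 = 6.36 s
v² = v₀² + 2aΔx → Δx = (1.5² − 8.50²)/(2·-1.1) = 31.8 m
Distance in phase 2 = 31.8 m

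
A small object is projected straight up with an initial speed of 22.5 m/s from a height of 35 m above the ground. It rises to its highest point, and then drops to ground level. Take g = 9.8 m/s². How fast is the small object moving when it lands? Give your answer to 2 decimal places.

Phase 1 (rising): v₀ = 22.5 m/s, a = -9.8 m/s².
v = v₀ + at → t = (0 − 22.5) / -9.8 = 2.30 s
v² = v₀² + 2aΔx → Δx = (0² − 22.5²)/(2·-9.8) = 25.8 m

Phase 2 (falling): v₀ = 0 m/s, a = -9.8 m/s².
Falls 60.8 m from rest: t = √(2·60.8/9.8) = 3.52 s; v = g·t = 34.5 m/s.
Final speed = 34.5 m/s

34.53 m/s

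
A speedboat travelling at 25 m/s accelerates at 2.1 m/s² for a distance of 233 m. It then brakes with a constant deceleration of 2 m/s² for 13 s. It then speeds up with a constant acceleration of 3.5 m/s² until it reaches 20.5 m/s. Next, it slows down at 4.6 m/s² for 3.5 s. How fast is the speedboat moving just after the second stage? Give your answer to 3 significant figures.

Phase 1 (accelerating): v₀ = 25.0 m/s, a = 2.1 m/s².
v² = v₀² + 2aΔx = 25.0² + 2·2.1·233 = 1600 → v = 40.0 m/s
t = (v − v₀)/a = (40.0 − 25.0)/2.1 = 7.16 s

Phase 2 (decelerating): v₀ = 40.0 m/s, a = -2 m/s².
v = v₀ + at = 40.0 + (-2)(13) = 14.0 m/s
Δx = v₀t + ½at² = 40.0·13 + 0.5·-2·13² = 352 m
Speed at end of phase 2 = 14.0 m/s

14.0 m/s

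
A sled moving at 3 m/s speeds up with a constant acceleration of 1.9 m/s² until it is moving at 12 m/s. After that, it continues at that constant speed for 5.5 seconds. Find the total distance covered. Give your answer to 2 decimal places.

101.53 m

Phase 1 (accelerating): v₀ = 3.00 m/s, a = 1.9 m/s².
v = v₀ + at → t = (12 − 3.00) / 1.9 = 4.74 s
v² = v₀² + 2aΔx → Δx = (12² − 3.00²)/(2·1.9) = 35.5 m

Phase 2 (constant speed): v₀ = 12.0 m/s, a = 0 m/s².
v = v₀ + at = 12.0 + (0)(5.5) = 12.0 m/s
Δx = v₀t + ½at² = 12.0·5.5 + 0.5·0·5.5² = 66.0 m
Total distance = 35.5 + 66.0 = 102 m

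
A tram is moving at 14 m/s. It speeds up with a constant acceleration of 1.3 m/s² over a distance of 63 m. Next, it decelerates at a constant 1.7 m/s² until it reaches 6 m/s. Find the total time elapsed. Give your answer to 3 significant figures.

Phase 1 (accelerating): v₀ = 14.0 m/s, a = 1.3 m/s².
v² = v₀² + 2aΔx = 14.0² + 2·1.3·63 = 360 → v = 19.0 m/s
t = (v − v₀)/a = (19.0 − 14.0)/1.3 = 3.82 s

Phase 2 (decelerating): v₀ = 19.0 m/s, a = -1.7 m/s².
v = v₀ + at → t = (6 − 19.0) / -1.7 = 7.63 s
v² = v₀² + 2aΔx → Δx = (6² − 19.0²)/(2·-1.7) = 95.2 m
Total time = 3.82 + 7.63 = 11.5 s

11.5 s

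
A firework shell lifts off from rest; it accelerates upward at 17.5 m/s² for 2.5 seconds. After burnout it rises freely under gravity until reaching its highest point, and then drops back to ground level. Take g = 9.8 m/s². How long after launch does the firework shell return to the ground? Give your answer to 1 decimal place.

12.5 s

Phase 1 (powered ascent): v₀ = 0 m/s, a = 17.5 m/s².
v = v₀ + at = 0 + (17.5)(2.5) = 43.8 m/s
Δx = v₀t + ½at² = 0·2.5 + 0.5·17.5·2.5² = 54.7 m

Phase 2 (coasting upward): v₀ = 43.8 m/s, a = -9.8 m/s².
v = v₀ + at → t = (0 − 43.8) / -9.8 = 4.46 s
v² = v₀² + 2aΔx → Δx = (0² − 43.8²)/(2·-9.8) = 97.7 m

Phase 3 (free fall): v₀ = 0 m/s, a = -9.8 m/s².
Falls 152 m from rest: t = √(2·152/9.8) = 5.58 s; v = g·t = 54.6 m/s.
Total time = 2.50 + 4.46 + 5.58 = 12.5 s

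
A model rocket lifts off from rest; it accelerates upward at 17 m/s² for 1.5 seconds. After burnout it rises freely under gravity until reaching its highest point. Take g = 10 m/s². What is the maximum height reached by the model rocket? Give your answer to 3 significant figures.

51.6 m

Phase 1 (powered ascent): v₀ = 0 m/s, a = 17 m/s².
v = v₀ + at = 0 + (17)(1.5) = 25.5 m/s
Δx = v₀t + ½at² = 0·1.5 + 0.5·17·1.5² = 19.1 m

Phase 2 (coasting upward): v₀ = 25.5 m/s, a = -10 m/s².
v = v₀ + at → t = (0 − 25.5) / -10 = 2.55 s
v² = v₀² + 2aΔx → Δx = (0² − 25.5²)/(2·-10) = 32.5 m
Maximum height = 19.1 + 32.5 = 51.6 m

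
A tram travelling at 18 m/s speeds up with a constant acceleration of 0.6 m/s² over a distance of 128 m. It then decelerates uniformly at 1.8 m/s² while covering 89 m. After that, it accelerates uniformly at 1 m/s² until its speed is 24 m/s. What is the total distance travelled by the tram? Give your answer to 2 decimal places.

Phase 1 (accelerating): v₀ = 18.0 m/s, a = 0.6 m/s².
v² = v₀² + 2aΔx = 18.0² + 2·0.6·128 = 478 → v = 21.9 m/s
t = (v − v₀)/a = (21.9 − 18.0)/0.6 = 6.42 s

Phase 2 (decelerating): v₀ = 21.9 m/s, a = -1.8 m/s².
v² = v₀² + 2aΔx = 21.9² + 2·-1.8·89 = 157 → v = 12.5 m/s
t = (v − v₀)/a = (12.5 − 21.9)/-1.8 = 5.18 s

Phase 3 (accelerating): v₀ = 12.5 m/s, a = 1 m/s².
v = v₀ + at → t = (24 − 12.5) / 1 = 11.5 s
v² = v₀² + 2aΔx → Δx = (24² − 12.5²)/(2·1) = 209 m
Total distance = 128 + 89.0 + 209 = 426 m

426.40 m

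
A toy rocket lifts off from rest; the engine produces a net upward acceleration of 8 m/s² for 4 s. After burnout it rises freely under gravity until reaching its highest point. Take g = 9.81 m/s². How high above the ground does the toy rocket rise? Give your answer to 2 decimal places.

Phase 1 (powered ascent): v₀ = 0 m/s, a = 8 m/s².
v = v₀ + at = 0 + (8)(4) = 32.0 m/s
Δx = v₀t + ½at² = 0·4 + 0.5·8·4² = 64.0 m

Phase 2 (coasting upward): v₀ = 32.0 m/s, a = -9.81 m/s².
v = v₀ + at → t = (0 − 32.0) / -9.81 = 3.26 s
v² = v₀² + 2aΔx → Δx = (0² − 32.0²)/(2·-9.81) = 52.2 m
Maximum height = 64.0 + 52.2 = 116 m

116.19 m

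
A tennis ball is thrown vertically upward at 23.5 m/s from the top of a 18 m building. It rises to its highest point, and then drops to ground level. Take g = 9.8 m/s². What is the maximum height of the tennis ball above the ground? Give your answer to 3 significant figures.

Phase 1 (rising): v₀ = 23.5 m/s, a = -9.8 m/s².
v = v₀ + at → t = (0 − 23.5) / -9.8 = 2.40 s
v² = v₀² + 2aΔx → Δx = (0² − 23.5²)/(2·-9.8) = 28.2 m
Maximum height = 18 + 28.2 = 46.2 m

46.2 m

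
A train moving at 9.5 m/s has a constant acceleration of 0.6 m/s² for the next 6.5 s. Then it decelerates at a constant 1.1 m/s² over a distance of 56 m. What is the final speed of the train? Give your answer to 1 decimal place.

7.5 m/s

Phase 1 (accelerating): v₀ = 9.50 m/s, a = 0.6 m/s².
v = v₀ + at = 9.50 + (0.6)(6.5) = 13.4 m/s
Δx = v₀t + ½at² = 9.50·6.5 + 0.5·0.6·6.5² = 74.4 m

Phase 2 (decelerating): v₀ = 13.4 m/s, a = -1.1 m/s².
v² = v₀² + 2aΔx = 13.4² + 2·-1.1·56 = 56.4 → v = 7.51 m/s
t = (v − v₀)/a = (7.51 − 13.4)/-1.1 = 5.36 s
Final speed = 7.51 m/s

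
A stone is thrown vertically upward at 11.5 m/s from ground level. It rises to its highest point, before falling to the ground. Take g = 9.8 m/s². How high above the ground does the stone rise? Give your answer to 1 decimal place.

Phase 1 (rising): v₀ = 11.5 m/s, a = -9.8 m/s².
v = v₀ + at → t = (0 − 11.5) / -9.8 = 1.17 s
v² = v₀² + 2aΔx → Δx = (0² − 11.5²)/(2·-9.8) = 6.75 m
Maximum height = 6.75 m

6.7 m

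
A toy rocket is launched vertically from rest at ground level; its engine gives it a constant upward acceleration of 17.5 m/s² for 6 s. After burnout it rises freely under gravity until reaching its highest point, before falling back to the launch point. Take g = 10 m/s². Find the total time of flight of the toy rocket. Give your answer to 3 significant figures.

29.7 s

Phase 1 (powered ascent): v₀ = 0 m/s, a = 17.5 m/s².
v = v₀ + at = 0 + (17.5)(6) = 105 m/s
Δx = v₀t + ½at² = 0·6 + 0.5·17.5·6² = 315 m

Phase 2 (coasting upward): v₀ = 105 m/s, a = -10 m/s².
v = v₀ + at → t = (0 − 105) / -10 = 10.5 s
v² = v₀² + 2aΔx → Δx = (0² − 105²)/(2·-10) = 551 m

Phase 3 (free fall): v₀ = 0 m/s, a = -10 m/s².
Falls 866 m from rest: t = √(2·866/10) = 13.2 s; v = g·t = 132 m/s.
Total time = 6.00 + 10.5 + 13.2 = 29.7 s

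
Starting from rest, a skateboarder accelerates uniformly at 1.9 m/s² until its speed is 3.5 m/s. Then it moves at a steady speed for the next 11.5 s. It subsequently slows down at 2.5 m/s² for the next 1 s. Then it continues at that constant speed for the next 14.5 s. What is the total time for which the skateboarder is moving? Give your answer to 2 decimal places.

Phase 1 (accelerating): v₀ = 0 m/s, a = 1.9 m/s².
v = v₀ + at → t = (3.5 − 0) / 1.9 = 1.84 s
v² = v₀² + 2aΔx → Δx = (3.5² − 0²)/(2·1.9) = 3.22 m

Phase 2 (constant speed): v₀ = 3.50 m/s, a = 0 m/s².
v = v₀ + at = 3.50 + (0)(11.5) = 3.50 m/s
Δx = v₀t + ½at² = 3.50·11.5 + 0.5·0·11.5² = 40.2 m

Phase 3 (decelerating): v₀ = 3.50 m/s, a = -2.5 m/s².
v = v₀ + at = 3.50 + (-2.5)(1) = 1.00 m/s
Δx = v₀t + ½at² = 3.50·1 + 0.5·-2.5·1² = 2.25 m

Phase 4 (constant speed): v₀ = 1.00 m/s, a = 0 m/s².
v = v₀ + at = 1.00 + (0)(14.5) = 1.00 m/s
Δx = v₀t + ½at² = 1.00·14.5 + 0.5·0·14.5² = 14.5 m
Total time = 1.84 + 11.5 + 1.00 + 14.5 = 28.8 s

28.84 s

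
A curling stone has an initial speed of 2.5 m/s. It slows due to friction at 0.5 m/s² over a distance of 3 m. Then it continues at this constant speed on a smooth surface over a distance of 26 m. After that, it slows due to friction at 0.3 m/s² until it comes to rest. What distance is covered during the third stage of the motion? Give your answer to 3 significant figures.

5.42 m

Phase 1 (decelerating): v₀ = 2.50 m/s, a = -0.5 m/s².
v² = v₀² + 2aΔx = 2.50² + 2·-0.5·3 = 3.25 → v = 1.80 m/s
t = (v − v₀)/a = (1.80 − 2.50)/-0.5 = 1.39 s

Phase 2 (constant speed): v₀ = 1.80 m/s, a = 0 m/s².
Constant speed: t = d/v = 26/1.80 = 14.4 s

Phase 3 (decelerating): v₀ = 1.80 m/s, a = -0.3 m/s².
v = v₀ + at → t = (0 − 1.80) / -0.3 = 6.01 s
v² = v₀² + 2aΔx → Δx = (0² − 1.80²)/(2·-0.3) = 5.42 m
Distance in phase 3 = 5.42 m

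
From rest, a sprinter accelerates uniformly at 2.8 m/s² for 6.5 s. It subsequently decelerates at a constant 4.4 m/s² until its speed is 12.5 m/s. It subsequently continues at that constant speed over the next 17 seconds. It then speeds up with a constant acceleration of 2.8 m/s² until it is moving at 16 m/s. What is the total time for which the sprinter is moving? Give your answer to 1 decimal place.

Phase 1 (accelerating): v₀ = 0 m/s, a = 2.8 m/s².
v = v₀ + at = 0 + (2.8)(6.5) = 18.2 m/s
Δx = v₀t + ½at² = 0·6.5 + 0.5·2.8·6.5² = 59.1 m

Phase 2 (decelerating): v₀ = 18.2 m/s, a = -4.4 m/s².
v = v₀ + at → t = (12.5 − 18.2) / -4.4 = 1.30 s
v² = v₀² + 2aΔx → Δx = (12.5² − 18.2²)/(2·-4.4) = 19.9 m

Phase 3 (constant speed): v₀ = 12.5 m/s, a = 0 m/s².
v = v₀ + at = 12.5 + (0)(17) = 12.5 m/s
Δx = v₀t + ½at² = 12.5·17 + 0.5·0·17² = 212 m

Phase 4 (accelerating): v₀ = 12.5 m/s, a = 2.8 m/s².
v = v₀ + at → t = (16 − 12.5) / 2.8 = 1.25 s
v² = v₀² + 2aΔx → Δx = (16² − 12.5²)/(2·2.8) = 17.8 m
Total time = 6.50 + 1.30 + 17.0 + 1.25 = 26.0 s

26.0 s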